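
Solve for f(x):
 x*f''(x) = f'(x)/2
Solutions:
 f(x) = C1 + C2*x^(3/2)


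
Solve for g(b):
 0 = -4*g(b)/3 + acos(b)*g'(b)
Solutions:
 g(b) = C1*exp(4*Integral(1/acos(b), b)/3)


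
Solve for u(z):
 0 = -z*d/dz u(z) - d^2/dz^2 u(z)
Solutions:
 u(z) = C1 + C2*erf(sqrt(2)*z/2)


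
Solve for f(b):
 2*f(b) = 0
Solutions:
 f(b) = 0


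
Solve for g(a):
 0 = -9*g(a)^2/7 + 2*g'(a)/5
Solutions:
 g(a) = -14/(C1 + 45*a)


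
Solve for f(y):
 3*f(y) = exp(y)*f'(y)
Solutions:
 f(y) = C1*exp(-3*exp(-y))


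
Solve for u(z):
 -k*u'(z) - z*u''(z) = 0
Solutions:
 u(z) = C1 + z^(1 - re(k))*(C2*sin(log(z)*Abs(im(k))) + C3*cos(log(z)*im(k)))


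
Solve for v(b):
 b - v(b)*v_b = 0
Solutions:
 v(b) = -sqrt(C1 + b^2)
 v(b) = sqrt(C1 + b^2)


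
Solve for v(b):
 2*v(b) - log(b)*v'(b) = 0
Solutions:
 v(b) = C1*exp(2*li(b))


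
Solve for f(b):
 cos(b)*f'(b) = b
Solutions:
 f(b) = C1 + Integral(b/cos(b), b)


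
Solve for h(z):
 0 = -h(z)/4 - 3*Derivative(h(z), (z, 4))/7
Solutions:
 h(z) = (C1*sin(3^(3/4)*7^(1/4)*z/6) + C2*cos(3^(3/4)*7^(1/4)*z/6))*exp(-3^(3/4)*7^(1/4)*z/6) + (C3*sin(3^(3/4)*7^(1/4)*z/6) + C4*cos(3^(3/4)*7^(1/4)*z/6))*exp(3^(3/4)*7^(1/4)*z/6)


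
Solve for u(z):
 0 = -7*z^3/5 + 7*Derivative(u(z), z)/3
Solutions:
 u(z) = C1 + 3*z^4/20


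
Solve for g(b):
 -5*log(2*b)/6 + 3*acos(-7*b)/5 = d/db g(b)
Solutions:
 g(b) = C1 - 5*b*log(b)/6 + 3*b*acos(-7*b)/5 - 5*b*log(2)/6 + 5*b/6 + 3*sqrt(1 - 49*b^2)/35


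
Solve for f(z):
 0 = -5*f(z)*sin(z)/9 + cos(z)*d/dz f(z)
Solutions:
 f(z) = C1/cos(z)^(5/9)


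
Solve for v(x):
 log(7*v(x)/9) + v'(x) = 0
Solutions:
 -Integral(1/(-log(_y) - log(7) + 2*log(3)), (_y, v(x))) = C1 - x


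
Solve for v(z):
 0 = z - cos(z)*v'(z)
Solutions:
 v(z) = C1 + Integral(z/cos(z), z)


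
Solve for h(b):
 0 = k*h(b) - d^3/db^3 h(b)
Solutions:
 h(b) = C1*exp(b*k^(1/3)) + C2*exp(b*k^(1/3)*(-1 + sqrt(3)*I)/2) + C3*exp(-b*k^(1/3)*(1 + sqrt(3)*I)/2)


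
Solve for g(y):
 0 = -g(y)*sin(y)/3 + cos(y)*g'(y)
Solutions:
 g(y) = C1/cos(y)^(1/3)


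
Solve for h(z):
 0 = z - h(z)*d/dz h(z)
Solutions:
 h(z) = -sqrt(C1 + z^2)
 h(z) = sqrt(C1 + z^2)


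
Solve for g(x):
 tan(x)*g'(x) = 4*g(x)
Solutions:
 g(x) = C1*sin(x)^4


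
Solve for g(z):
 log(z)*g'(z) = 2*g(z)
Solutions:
 g(z) = C1*exp(2*li(z))


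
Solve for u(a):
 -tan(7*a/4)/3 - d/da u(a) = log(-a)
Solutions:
 u(a) = C1 - a*log(-a) + a + 4*log(cos(7*a/4))/21


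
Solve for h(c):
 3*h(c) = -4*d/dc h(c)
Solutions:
 h(c) = C1*exp(-3*c/4)


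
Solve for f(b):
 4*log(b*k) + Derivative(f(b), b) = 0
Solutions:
 f(b) = C1 - 4*b*log(b*k) + 4*b


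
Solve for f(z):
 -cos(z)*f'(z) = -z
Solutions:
 f(z) = C1 + Integral(z/cos(z), z)


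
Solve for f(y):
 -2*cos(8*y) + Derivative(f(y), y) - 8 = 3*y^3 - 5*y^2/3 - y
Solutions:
 f(y) = C1 + 3*y^4/4 - 5*y^3/9 - y^2/2 + 8*y + sin(8*y)/4


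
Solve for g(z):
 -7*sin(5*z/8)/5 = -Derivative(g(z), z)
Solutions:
 g(z) = C1 - 56*cos(5*z/8)/25


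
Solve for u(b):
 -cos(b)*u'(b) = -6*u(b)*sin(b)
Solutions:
 u(b) = C1/cos(b)^6


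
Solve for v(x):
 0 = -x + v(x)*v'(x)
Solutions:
 v(x) = -sqrt(C1 + x^2)
 v(x) = sqrt(C1 + x^2)


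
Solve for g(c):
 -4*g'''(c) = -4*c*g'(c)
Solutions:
 g(c) = C1 + Integral(C2*airyai(c) + C3*airybi(c), c)


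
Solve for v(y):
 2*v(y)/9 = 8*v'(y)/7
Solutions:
 v(y) = C1*exp(7*y/36)


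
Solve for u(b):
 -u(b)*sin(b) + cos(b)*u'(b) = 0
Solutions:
 u(b) = C1/cos(b)


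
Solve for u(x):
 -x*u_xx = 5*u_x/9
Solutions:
 u(x) = C1 + C2*x^(4/9)


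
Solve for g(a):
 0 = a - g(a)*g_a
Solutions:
 g(a) = -sqrt(C1 + a^2)
 g(a) = sqrt(C1 + a^2)


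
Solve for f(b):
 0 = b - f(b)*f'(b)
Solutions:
 f(b) = -sqrt(C1 + b^2)
 f(b) = sqrt(C1 + b^2)


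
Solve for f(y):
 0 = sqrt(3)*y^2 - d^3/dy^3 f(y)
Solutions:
 f(y) = C1 + C2*y + C3*y^2 + sqrt(3)*y^5/60


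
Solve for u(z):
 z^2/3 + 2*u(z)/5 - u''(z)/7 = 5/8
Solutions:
 u(z) = C1*exp(-sqrt(70)*z/5) + C2*exp(sqrt(70)*z/5) - 5*z^2/6 + 325/336


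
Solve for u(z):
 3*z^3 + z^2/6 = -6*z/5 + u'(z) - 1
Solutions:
 u(z) = C1 + 3*z^4/4 + z^3/18 + 3*z^2/5 + z


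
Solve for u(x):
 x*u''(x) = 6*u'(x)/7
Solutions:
 u(x) = C1 + C2*x^(13/7)


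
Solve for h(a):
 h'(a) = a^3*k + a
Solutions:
 h(a) = C1 + a^4*k/4 + a^2/2


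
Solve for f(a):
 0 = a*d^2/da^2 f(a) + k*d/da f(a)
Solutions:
 f(a) = C1 + a^(1 - re(k))*(C2*sin(log(a)*Abs(im(k))) + C3*cos(log(a)*im(k)))


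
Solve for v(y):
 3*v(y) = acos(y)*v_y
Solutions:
 v(y) = C1*exp(3*Integral(1/acos(y), y))


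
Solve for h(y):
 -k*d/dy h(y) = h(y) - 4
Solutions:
 h(y) = C1*exp(-y/k) + 4


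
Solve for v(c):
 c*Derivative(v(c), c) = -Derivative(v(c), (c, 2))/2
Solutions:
 v(c) = C1 + C2*erf(c)


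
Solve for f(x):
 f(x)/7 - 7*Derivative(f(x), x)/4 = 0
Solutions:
 f(x) = C1*exp(4*x/49)


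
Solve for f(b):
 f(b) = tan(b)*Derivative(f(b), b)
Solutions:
 f(b) = C1*sin(b)


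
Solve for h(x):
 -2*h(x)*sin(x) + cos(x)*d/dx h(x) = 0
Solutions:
 h(x) = C1/cos(x)^2


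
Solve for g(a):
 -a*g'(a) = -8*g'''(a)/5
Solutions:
 g(a) = C1 + Integral(C2*airyai(5^(1/3)*a/2) + C3*airybi(5^(1/3)*a/2), a)


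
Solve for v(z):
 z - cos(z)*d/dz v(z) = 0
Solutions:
 v(z) = C1 + Integral(z/cos(z), z)


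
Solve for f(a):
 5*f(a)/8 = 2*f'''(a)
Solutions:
 f(a) = C3*exp(2^(2/3)*5^(1/3)*a/4) + (C1*sin(2^(2/3)*sqrt(3)*5^(1/3)*a/8) + C2*cos(2^(2/3)*sqrt(3)*5^(1/3)*a/8))*exp(-2^(2/3)*5^(1/3)*a/8)


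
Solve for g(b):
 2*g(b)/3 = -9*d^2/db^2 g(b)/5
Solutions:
 g(b) = C1*sin(sqrt(30)*b/9) + C2*cos(sqrt(30)*b/9)


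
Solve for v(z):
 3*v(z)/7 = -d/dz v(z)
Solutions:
 v(z) = C1*exp(-3*z/7)


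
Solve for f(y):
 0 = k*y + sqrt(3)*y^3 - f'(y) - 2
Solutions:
 f(y) = C1 + k*y^2/2 + sqrt(3)*y^4/4 - 2*y


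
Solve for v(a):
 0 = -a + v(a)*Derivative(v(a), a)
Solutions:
 v(a) = -sqrt(C1 + a^2)
 v(a) = sqrt(C1 + a^2)


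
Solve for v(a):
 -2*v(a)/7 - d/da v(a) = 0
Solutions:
 v(a) = C1*exp(-2*a/7)


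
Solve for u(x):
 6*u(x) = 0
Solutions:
 u(x) = 0


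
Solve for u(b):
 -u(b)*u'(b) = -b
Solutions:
 u(b) = -sqrt(C1 + b^2)
 u(b) = sqrt(C1 + b^2)


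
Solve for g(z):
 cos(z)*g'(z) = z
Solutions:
 g(z) = C1 + Integral(z/cos(z), z)


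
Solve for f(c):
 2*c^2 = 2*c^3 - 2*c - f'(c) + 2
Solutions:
 f(c) = C1 + c^4/2 - 2*c^3/3 - c^2 + 2*c


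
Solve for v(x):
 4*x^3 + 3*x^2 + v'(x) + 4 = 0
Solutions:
 v(x) = C1 - x^4 - x^3 - 4*x


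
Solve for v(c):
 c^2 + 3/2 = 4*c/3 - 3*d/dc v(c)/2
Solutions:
 v(c) = C1 - 2*c^3/9 + 4*c^2/9 - c


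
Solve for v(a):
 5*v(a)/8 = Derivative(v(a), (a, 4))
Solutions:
 v(a) = C1*exp(-10^(1/4)*a/2) + C2*exp(10^(1/4)*a/2) + C3*sin(10^(1/4)*a/2) + C4*cos(10^(1/4)*a/2)


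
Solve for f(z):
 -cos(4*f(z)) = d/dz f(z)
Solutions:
 f(z) = -asin((C1 + exp(8*z))/(C1 - exp(8*z)))/4 + pi/4
 f(z) = asin((C1 + exp(8*z))/(C1 - exp(8*z)))/4


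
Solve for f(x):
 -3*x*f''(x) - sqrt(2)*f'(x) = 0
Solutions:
 f(x) = C1 + C2*x^(1 - sqrt(2)/3)


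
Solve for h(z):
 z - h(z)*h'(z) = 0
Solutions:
 h(z) = -sqrt(C1 + z^2)
 h(z) = sqrt(C1 + z^2)


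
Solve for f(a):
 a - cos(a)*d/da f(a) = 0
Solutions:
 f(a) = C1 + Integral(a/cos(a), a)


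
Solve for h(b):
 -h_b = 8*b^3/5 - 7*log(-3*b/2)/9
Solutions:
 h(b) = C1 - 2*b^4/5 + 7*b*log(-b)/9 + 7*b*(-1 - log(2) + log(3))/9


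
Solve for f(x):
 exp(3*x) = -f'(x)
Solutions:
 f(x) = C1 - exp(3*x)/3


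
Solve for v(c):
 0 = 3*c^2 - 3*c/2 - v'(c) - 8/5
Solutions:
 v(c) = C1 + c^3 - 3*c^2/4 - 8*c/5


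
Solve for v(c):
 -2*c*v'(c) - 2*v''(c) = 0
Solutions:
 v(c) = C1 + C2*erf(sqrt(2)*c/2)


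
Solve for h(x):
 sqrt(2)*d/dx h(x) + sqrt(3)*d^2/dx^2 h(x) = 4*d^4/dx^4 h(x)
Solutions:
 h(x) = C1 + C2*exp(-x*(3^(5/6)/(sqrt(18 - sqrt(3)) + 3*sqrt(2))^(1/3) + 3^(2/3)*(sqrt(18 - sqrt(3)) + 3*sqrt(2))^(1/3))/12)*sin(x*(-3^(1/6)*(sqrt(18 - sqrt(3)) + 3*sqrt(2))^(1/3) + 3^(1/3)/(sqrt(18 - sqrt(3)) + 3*sqrt(2))^(1/3))/4) + C3*exp(-x*(3^(5/6)/(sqrt(18 - sqrt(3)) + 3*sqrt(2))^(1/3) + 3^(2/3)*(sqrt(18 - sqrt(3)) + 3*sqrt(2))^(1/3))/12)*cos(x*(-3^(1/6)*(sqrt(18 - sqrt(3)) + 3*sqrt(2))^(1/3) + 3^(1/3)/(sqrt(18 - sqrt(3)) + 3*sqrt(2))^(1/3))/4) + C4*exp(x*(3^(5/6)/(sqrt(18 - sqrt(3)) + 3*sqrt(2))^(1/3) + 3^(2/3)*(sqrt(18 - sqrt(3)) + 3*sqrt(2))^(1/3))/6)


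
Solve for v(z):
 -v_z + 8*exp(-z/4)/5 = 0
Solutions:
 v(z) = C1 - 32*exp(-z/4)/5


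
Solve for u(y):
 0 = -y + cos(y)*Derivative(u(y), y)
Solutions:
 u(y) = C1 + Integral(y/cos(y), y)


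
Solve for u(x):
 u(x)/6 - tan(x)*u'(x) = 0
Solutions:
 u(x) = C1*sin(x)^(1/6)


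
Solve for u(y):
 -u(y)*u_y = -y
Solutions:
 u(y) = -sqrt(C1 + y^2)
 u(y) = sqrt(C1 + y^2)


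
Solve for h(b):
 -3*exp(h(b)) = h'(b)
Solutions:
 h(b) = log(1/(C1 + 3*b))


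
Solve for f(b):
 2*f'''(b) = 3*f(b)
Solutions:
 f(b) = C3*exp(2^(2/3)*3^(1/3)*b/2) + (C1*sin(2^(2/3)*3^(5/6)*b/4) + C2*cos(2^(2/3)*3^(5/6)*b/4))*exp(-2^(2/3)*3^(1/3)*b/4)


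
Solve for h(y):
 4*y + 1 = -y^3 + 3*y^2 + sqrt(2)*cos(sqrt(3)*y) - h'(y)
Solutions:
 h(y) = C1 - y^4/4 + y^3 - 2*y^2 - y + sqrt(6)*sin(sqrt(3)*y)/3


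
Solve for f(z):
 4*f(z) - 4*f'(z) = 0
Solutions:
 f(z) = C1*exp(z)


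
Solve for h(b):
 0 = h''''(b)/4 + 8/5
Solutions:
 h(b) = C1 + C2*b + C3*b^2 + C4*b^3 - 4*b^4/15


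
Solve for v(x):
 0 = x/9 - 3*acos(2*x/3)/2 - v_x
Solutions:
 v(x) = C1 + x^2/18 - 3*x*acos(2*x/3)/2 + 3*sqrt(9 - 4*x^2)/4


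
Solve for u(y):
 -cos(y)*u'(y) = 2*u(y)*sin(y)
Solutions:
 u(y) = C1*cos(y)^2


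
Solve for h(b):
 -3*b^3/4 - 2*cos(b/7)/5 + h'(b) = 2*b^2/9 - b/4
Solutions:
 h(b) = C1 + 3*b^4/16 + 2*b^3/27 - b^2/8 + 14*sin(b/7)/5


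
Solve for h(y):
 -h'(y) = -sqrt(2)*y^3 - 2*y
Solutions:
 h(y) = C1 + sqrt(2)*y^4/4 + y^2


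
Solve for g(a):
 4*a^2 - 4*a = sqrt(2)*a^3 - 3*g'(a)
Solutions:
 g(a) = C1 + sqrt(2)*a^4/12 - 4*a^3/9 + 2*a^2/3


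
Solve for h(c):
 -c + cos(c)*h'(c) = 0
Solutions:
 h(c) = C1 + Integral(c/cos(c), c)


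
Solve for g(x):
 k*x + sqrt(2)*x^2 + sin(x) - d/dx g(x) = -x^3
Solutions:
 g(x) = C1 + k*x^2/2 + x^4/4 + sqrt(2)*x^3/3 - cos(x)


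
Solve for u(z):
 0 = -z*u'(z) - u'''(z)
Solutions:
 u(z) = C1 + Integral(C2*airyai(-z) + C3*airybi(-z), z)


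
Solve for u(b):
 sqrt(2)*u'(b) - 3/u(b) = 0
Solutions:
 u(b) = -sqrt(C1 + 3*sqrt(2)*b)
 u(b) = sqrt(C1 + 3*sqrt(2)*b)


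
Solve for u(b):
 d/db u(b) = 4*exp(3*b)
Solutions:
 u(b) = C1 + 4*exp(3*b)/3


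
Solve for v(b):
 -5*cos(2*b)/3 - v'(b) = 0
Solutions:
 v(b) = C1 - 5*sin(2*b)/6


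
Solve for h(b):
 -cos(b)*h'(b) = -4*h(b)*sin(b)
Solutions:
 h(b) = C1/cos(b)^4


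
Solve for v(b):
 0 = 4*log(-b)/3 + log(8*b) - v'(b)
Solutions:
 v(b) = C1 + 7*b*log(b)/3 + b*(-7/3 + 3*log(2) + 4*I*pi/3)


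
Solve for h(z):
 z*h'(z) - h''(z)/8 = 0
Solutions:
 h(z) = C1 + C2*erfi(2*z)


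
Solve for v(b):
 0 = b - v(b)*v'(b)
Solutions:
 v(b) = -sqrt(C1 + b^2)
 v(b) = sqrt(C1 + b^2)


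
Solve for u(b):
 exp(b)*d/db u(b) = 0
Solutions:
 u(b) = C1


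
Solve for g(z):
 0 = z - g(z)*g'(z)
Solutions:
 g(z) = -sqrt(C1 + z^2)
 g(z) = sqrt(C1 + z^2)


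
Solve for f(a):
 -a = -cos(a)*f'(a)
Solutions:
 f(a) = C1 + Integral(a/cos(a), a)


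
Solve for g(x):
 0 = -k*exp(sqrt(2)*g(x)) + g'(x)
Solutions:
 g(x) = sqrt(2)*(2*log(-1/(C1 + k*x)) - log(2))/4


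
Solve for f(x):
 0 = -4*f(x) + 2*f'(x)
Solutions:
 f(x) = C1*exp(2*x)


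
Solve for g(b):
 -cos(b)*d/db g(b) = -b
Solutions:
 g(b) = C1 + Integral(b/cos(b), b)


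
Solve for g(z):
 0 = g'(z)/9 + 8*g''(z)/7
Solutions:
 g(z) = C1 + C2*exp(-7*z/72)


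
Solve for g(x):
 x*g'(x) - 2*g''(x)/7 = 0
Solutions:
 g(x) = C1 + C2*erfi(sqrt(7)*x/2)


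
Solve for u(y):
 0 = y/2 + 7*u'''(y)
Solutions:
 u(y) = C1 + C2*y + C3*y^2 - y^4/336


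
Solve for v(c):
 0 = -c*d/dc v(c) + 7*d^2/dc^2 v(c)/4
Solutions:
 v(c) = C1 + C2*erfi(sqrt(14)*c/7)


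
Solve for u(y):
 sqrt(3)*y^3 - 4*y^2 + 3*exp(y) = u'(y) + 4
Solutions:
 u(y) = C1 + sqrt(3)*y^4/4 - 4*y^3/3 - 4*y + 3*exp(y)


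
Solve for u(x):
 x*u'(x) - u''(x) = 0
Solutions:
 u(x) = C1 + C2*erfi(sqrt(2)*x/2)


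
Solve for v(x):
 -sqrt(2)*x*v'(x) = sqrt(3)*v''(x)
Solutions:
 v(x) = C1 + C2*erf(6^(3/4)*x/6)


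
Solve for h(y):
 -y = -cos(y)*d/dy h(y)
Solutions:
 h(y) = C1 + Integral(y/cos(y), y)


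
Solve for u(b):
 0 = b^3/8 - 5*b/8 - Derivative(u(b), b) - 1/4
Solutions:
 u(b) = C1 + b^4/32 - 5*b^2/16 - b/4


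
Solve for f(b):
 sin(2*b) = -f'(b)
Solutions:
 f(b) = C1 + cos(2*b)/2


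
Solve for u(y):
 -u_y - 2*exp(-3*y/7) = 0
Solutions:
 u(y) = C1 + 14*exp(-3*y/7)/3


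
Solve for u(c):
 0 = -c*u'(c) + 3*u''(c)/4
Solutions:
 u(c) = C1 + C2*erfi(sqrt(6)*c/3)


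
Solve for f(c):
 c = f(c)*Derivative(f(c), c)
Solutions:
 f(c) = -sqrt(C1 + c^2)
 f(c) = sqrt(C1 + c^2)


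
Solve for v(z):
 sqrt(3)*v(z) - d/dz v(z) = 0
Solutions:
 v(z) = C1*exp(sqrt(3)*z)


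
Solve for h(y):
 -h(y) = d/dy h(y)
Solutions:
 h(y) = C1*exp(-y)


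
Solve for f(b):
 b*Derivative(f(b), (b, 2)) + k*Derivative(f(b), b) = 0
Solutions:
 f(b) = C1 + b^(1 - re(k))*(C2*sin(log(b)*Abs(im(k))) + C3*cos(log(b)*im(k)))


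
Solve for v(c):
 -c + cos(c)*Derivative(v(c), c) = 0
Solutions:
 v(c) = C1 + Integral(c/cos(c), c)


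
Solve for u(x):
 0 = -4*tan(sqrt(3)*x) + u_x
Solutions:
 u(x) = C1 - 4*sqrt(3)*log(cos(sqrt(3)*x))/3


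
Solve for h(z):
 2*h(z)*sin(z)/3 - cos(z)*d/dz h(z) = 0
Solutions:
 h(z) = C1/cos(z)^(2/3)


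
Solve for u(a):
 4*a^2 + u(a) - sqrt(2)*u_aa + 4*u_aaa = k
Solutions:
 u(a) = C1*exp(a*(2^(2/3)/(-sqrt(2) + sqrt(-2 + (108 - sqrt(2))^2) + 108)^(1/3) + 2*sqrt(2) + 2^(1/3)*(-sqrt(2) + sqrt(-2 + (108 - sqrt(2))^2) + 108)^(1/3))/24)*sin(2^(1/3)*sqrt(3)*a*(-(-sqrt(2) + sqrt(-2 + (108 - sqrt(2))^2) + 108)^(1/3) + 2^(1/3)/(-sqrt(2) + sqrt(-2 + (108 - sqrt(2))^2) + 108)^(1/3))/24) + C2*exp(a*(2^(2/3)/(-sqrt(2) + sqrt(-2 + (108 - sqrt(2))^2) + 108)^(1/3) + 2*sqrt(2) + 2^(1/3)*(-sqrt(2) + sqrt(-2 + (108 - sqrt(2))^2) + 108)^(1/3))/24)*cos(2^(1/3)*sqrt(3)*a*(-(-sqrt(2) + sqrt(-2 + (108 - sqrt(2))^2) + 108)^(1/3) + 2^(1/3)/(-sqrt(2) + sqrt(-2 + (108 - sqrt(2))^2) + 108)^(1/3))/24) + C3*exp(a*(-2^(1/3)*(-sqrt(2) + sqrt(-2 + (108 - sqrt(2))^2) + 108)^(1/3) - 2^(2/3)/(-sqrt(2) + sqrt(-2 + (108 - sqrt(2))^2) + 108)^(1/3) + sqrt(2))/12) - 4*a^2 + k - 8*sqrt(2)


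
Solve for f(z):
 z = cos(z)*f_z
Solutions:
 f(z) = C1 + Integral(z/cos(z), z)


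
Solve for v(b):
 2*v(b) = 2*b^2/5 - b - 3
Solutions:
 v(b) = b^2/5 - b/2 - 3/2


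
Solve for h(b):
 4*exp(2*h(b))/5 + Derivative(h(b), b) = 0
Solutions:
 h(b) = log(-sqrt(1/(C1 + 4*b))) - log(2) + log(10)/2
 h(b) = log(1/(C1 + 4*b))/2 - log(2) + log(10)/2


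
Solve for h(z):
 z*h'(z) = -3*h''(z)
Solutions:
 h(z) = C1 + C2*erf(sqrt(6)*z/6)


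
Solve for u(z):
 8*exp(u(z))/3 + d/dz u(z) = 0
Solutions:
 u(z) = log(1/(C1 + 8*z)) + log(3)


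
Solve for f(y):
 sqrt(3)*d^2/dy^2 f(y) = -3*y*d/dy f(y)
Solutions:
 f(y) = C1 + C2*erf(sqrt(2)*3^(1/4)*y/2)


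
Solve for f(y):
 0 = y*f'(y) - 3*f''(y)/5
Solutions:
 f(y) = C1 + C2*erfi(sqrt(30)*y/6)


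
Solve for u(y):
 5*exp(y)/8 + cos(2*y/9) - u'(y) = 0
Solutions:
 u(y) = C1 + 5*exp(y)/8 + 9*sin(2*y/9)/2


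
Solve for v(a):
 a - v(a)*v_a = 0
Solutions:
 v(a) = -sqrt(C1 + a^2)
 v(a) = sqrt(C1 + a^2)


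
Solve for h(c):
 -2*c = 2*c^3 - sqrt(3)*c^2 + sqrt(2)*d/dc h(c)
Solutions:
 h(c) = C1 - sqrt(2)*c^4/4 + sqrt(6)*c^3/6 - sqrt(2)*c^2/2


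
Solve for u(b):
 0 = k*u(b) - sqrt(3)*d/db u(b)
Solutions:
 u(b) = C1*exp(sqrt(3)*b*k/3)


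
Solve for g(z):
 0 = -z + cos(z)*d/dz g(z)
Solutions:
 g(z) = C1 + Integral(z/cos(z), z)


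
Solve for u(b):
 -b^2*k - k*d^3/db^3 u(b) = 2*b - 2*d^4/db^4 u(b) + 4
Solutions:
 u(b) = C1 + C2*b + C3*b^2 + C4*exp(b*k/2) - b^5/60 - b^4/(4*k) + b^3*(-2/3 - 2/k)/k


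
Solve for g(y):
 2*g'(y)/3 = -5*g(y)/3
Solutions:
 g(y) = C1*exp(-5*y/2)


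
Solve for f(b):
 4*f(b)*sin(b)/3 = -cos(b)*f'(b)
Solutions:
 f(b) = C1*cos(b)^(4/3)


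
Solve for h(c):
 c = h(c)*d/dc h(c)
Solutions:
 h(c) = -sqrt(C1 + c^2)
 h(c) = sqrt(C1 + c^2)


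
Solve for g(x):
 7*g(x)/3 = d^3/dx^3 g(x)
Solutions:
 g(x) = C3*exp(3^(2/3)*7^(1/3)*x/3) + (C1*sin(3^(1/6)*7^(1/3)*x/2) + C2*cos(3^(1/6)*7^(1/3)*x/2))*exp(-3^(2/3)*7^(1/3)*x/6)


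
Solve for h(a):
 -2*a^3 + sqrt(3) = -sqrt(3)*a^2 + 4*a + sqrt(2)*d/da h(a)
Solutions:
 h(a) = C1 - sqrt(2)*a^4/4 + sqrt(6)*a^3/6 - sqrt(2)*a^2 + sqrt(6)*a/2


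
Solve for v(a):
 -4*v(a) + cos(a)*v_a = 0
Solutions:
 v(a) = C1*(sin(a)^2 + 2*sin(a) + 1)/(sin(a)^2 - 2*sin(a) + 1)


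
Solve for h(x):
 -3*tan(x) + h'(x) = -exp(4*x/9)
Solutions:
 h(x) = C1 - 9*exp(4*x/9)/4 - 3*log(cos(x))


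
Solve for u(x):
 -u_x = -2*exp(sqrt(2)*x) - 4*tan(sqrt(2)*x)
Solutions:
 u(x) = C1 + sqrt(2)*exp(sqrt(2)*x) - 2*sqrt(2)*log(cos(sqrt(2)*x))


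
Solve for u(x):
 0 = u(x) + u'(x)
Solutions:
 u(x) = C1*exp(-x)


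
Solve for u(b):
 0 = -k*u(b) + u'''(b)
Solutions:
 u(b) = C1*exp(b*k^(1/3)) + C2*exp(b*k^(1/3)*(-1 + sqrt(3)*I)/2) + C3*exp(-b*k^(1/3)*(1 + sqrt(3)*I)/2)


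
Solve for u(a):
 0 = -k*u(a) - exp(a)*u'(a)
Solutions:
 u(a) = C1*exp(k*exp(-a))


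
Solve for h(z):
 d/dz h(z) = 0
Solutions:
 h(z) = C1


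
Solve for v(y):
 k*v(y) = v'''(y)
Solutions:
 v(y) = C1*exp(k^(1/3)*y) + C2*exp(k^(1/3)*y*(-1 + sqrt(3)*I)/2) + C3*exp(-k^(1/3)*y*(1 + sqrt(3)*I)/2)


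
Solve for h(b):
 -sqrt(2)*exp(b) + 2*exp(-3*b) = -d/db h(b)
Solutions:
 h(b) = C1 + sqrt(2)*exp(b) + 2*exp(-3*b)/3


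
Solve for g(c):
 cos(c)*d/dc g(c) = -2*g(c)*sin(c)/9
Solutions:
 g(c) = C1*cos(c)^(2/9)


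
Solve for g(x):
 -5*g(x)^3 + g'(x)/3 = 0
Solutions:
 g(x) = -sqrt(2)*sqrt(-1/(C1 + 15*x))/2
 g(x) = sqrt(2)*sqrt(-1/(C1 + 15*x))/2


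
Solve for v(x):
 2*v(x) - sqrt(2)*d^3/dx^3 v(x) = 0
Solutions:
 v(x) = C3*exp(2^(1/6)*x) + (C1*sin(2^(1/6)*sqrt(3)*x/2) + C2*cos(2^(1/6)*sqrt(3)*x/2))*exp(-2^(1/6)*x/2)


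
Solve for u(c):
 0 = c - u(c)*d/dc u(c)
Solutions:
 u(c) = -sqrt(C1 + c^2)
 u(c) = sqrt(C1 + c^2)


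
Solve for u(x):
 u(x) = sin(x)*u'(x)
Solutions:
 u(x) = C1*sqrt(cos(x) - 1)/sqrt(cos(x) + 1)


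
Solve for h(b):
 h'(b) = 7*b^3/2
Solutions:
 h(b) = C1 + 7*b^4/8


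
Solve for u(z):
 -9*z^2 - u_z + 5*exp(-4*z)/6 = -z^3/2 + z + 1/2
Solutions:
 u(z) = C1 + z^4/8 - 3*z^3 - z^2/2 - z/2 - 5*exp(-4*z)/24


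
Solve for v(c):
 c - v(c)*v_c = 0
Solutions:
 v(c) = -sqrt(C1 + c^2)
 v(c) = sqrt(C1 + c^2)


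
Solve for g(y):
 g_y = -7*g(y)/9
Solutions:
 g(y) = C1*exp(-7*y/9)


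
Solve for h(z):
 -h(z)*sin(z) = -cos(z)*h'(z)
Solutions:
 h(z) = C1/cos(z)


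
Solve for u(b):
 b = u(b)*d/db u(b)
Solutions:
 u(b) = -sqrt(C1 + b^2)
 u(b) = sqrt(C1 + b^2)


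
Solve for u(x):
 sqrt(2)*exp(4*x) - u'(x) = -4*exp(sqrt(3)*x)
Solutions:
 u(x) = C1 + sqrt(2)*exp(4*x)/4 + 4*sqrt(3)*exp(sqrt(3)*x)/3


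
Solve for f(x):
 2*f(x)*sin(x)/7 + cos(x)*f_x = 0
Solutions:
 f(x) = C1*cos(x)^(2/7)


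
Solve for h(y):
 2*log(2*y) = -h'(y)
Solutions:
 h(y) = C1 - 2*y*log(y) - y*log(4) + 2*y


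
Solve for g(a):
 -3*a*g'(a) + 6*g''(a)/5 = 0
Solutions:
 g(a) = C1 + C2*erfi(sqrt(5)*a/2)


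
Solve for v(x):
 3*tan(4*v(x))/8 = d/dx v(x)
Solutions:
 v(x) = -asin(C1*exp(3*x/2))/4 + pi/4
 v(x) = asin(C1*exp(3*x/2))/4


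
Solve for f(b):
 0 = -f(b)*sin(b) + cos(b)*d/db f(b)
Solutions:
 f(b) = C1/cos(b)


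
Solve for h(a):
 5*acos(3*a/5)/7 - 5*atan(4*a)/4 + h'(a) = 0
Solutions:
 h(a) = C1 - 5*a*acos(3*a/5)/7 + 5*a*atan(4*a)/4 + 5*sqrt(25 - 9*a^2)/21 - 5*log(16*a^2 + 1)/32


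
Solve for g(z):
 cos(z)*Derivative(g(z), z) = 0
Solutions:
 g(z) = C1


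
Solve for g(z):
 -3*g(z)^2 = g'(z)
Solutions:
 g(z) = 1/(C1 + 3*z)


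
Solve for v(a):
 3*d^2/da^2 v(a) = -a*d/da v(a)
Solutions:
 v(a) = C1 + C2*erf(sqrt(6)*a/6)


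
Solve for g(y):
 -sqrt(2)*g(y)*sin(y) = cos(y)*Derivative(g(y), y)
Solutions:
 g(y) = C1*cos(y)^(sqrt(2))


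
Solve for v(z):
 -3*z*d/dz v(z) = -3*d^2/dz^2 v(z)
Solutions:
 v(z) = C1 + C2*erfi(sqrt(2)*z/2)


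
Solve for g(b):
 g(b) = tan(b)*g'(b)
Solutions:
 g(b) = C1*sin(b)


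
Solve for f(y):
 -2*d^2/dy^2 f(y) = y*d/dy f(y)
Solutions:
 f(y) = C1 + C2*erf(y/2)


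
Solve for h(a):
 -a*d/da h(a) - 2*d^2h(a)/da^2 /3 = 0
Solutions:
 h(a) = C1 + C2*erf(sqrt(3)*a/2)


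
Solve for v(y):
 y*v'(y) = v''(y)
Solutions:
 v(y) = C1 + C2*erfi(sqrt(2)*y/2)


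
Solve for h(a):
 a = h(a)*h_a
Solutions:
 h(a) = -sqrt(C1 + a^2)
 h(a) = sqrt(C1 + a^2)


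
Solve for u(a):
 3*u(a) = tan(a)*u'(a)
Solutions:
 u(a) = C1*sin(a)^3


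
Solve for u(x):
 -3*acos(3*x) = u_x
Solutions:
 u(x) = C1 - 3*x*acos(3*x) + sqrt(1 - 9*x^2)


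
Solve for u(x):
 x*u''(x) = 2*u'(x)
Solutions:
 u(x) = C1 + C2*x^3


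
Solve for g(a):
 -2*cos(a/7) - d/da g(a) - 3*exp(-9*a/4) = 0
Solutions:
 g(a) = C1 - 14*sin(a/7) + 4*exp(-9*a/4)/3


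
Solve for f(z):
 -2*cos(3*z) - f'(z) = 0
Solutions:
 f(z) = C1 - 2*sin(3*z)/3


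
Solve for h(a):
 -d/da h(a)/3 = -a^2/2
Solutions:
 h(a) = C1 + a^3/2


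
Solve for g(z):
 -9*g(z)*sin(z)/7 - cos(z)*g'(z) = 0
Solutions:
 g(z) = C1*cos(z)^(9/7)


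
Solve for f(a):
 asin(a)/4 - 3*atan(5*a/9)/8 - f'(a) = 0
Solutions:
 f(a) = C1 + a*asin(a)/4 - 3*a*atan(5*a/9)/8 + sqrt(1 - a^2)/4 + 27*log(25*a^2 + 81)/80


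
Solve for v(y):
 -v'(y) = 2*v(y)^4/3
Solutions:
 v(y) = (-1 - sqrt(3)*I)*(1/(C1 + 2*y))^(1/3)/2
 v(y) = (-1 + sqrt(3)*I)*(1/(C1 + 2*y))^(1/3)/2
 v(y) = (1/(C1 + 2*y))^(1/3)


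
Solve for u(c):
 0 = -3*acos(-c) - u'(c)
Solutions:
 u(c) = C1 - 3*c*acos(-c) - 3*sqrt(1 - c^2)


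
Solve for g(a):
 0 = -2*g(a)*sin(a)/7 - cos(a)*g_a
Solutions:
 g(a) = C1*cos(a)^(2/7)


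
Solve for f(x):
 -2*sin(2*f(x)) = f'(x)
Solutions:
 f(x) = pi - acos((-C1 - exp(8*x))/(C1 - exp(8*x)))/2
 f(x) = acos((-C1 - exp(8*x))/(C1 - exp(8*x)))/2


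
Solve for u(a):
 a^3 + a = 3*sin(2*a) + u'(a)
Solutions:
 u(a) = C1 + a^4/4 + a^2/2 + 3*cos(2*a)/2


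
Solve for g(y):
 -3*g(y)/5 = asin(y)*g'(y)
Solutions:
 g(y) = C1*exp(-3*Integral(1/asin(y), y)/5)


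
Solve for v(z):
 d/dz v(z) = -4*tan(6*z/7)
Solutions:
 v(z) = C1 + 14*log(cos(6*z/7))/3


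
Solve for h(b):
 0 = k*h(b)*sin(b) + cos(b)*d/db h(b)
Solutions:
 h(b) = C1*exp(k*log(cos(b)))


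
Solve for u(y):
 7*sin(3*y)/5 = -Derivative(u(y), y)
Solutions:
 u(y) = C1 + 7*cos(3*y)/15


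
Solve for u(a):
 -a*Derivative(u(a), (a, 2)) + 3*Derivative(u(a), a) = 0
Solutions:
 u(a) = C1 + C2*a^4


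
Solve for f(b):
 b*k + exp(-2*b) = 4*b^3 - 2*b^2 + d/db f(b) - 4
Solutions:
 f(b) = C1 - b^4 + 2*b^3/3 + b^2*k/2 + 4*b - exp(-2*b)/2


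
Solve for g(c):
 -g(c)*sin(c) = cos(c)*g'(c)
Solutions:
 g(c) = C1*cos(c)


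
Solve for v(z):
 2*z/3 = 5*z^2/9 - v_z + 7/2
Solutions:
 v(z) = C1 + 5*z^3/27 - z^2/3 + 7*z/2


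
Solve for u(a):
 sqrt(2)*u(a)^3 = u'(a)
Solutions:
 u(a) = -sqrt(2)*sqrt(-1/(C1 + sqrt(2)*a))/2
 u(a) = sqrt(2)*sqrt(-1/(C1 + sqrt(2)*a))/2


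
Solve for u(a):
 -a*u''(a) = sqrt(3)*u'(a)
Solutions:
 u(a) = C1 + C2*a^(1 - sqrt(3))


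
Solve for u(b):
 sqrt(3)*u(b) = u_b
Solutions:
 u(b) = C1*exp(sqrt(3)*b)


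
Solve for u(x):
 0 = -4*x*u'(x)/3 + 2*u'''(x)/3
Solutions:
 u(x) = C1 + Integral(C2*airyai(2^(1/3)*x) + C3*airybi(2^(1/3)*x), x)


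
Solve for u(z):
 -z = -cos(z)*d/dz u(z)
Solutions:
 u(z) = C1 + Integral(z/cos(z), z)


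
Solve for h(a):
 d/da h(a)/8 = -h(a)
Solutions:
 h(a) = C1*exp(-8*a)


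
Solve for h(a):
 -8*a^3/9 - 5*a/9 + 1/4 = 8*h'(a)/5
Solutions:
 h(a) = C1 - 5*a^4/36 - 25*a^2/144 + 5*a/32


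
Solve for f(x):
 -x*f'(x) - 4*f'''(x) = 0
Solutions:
 f(x) = C1 + Integral(C2*airyai(-2^(1/3)*x/2) + C3*airybi(-2^(1/3)*x/2), x)


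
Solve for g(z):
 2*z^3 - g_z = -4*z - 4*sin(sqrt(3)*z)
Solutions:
 g(z) = C1 + z^4/2 + 2*z^2 - 4*sqrt(3)*cos(sqrt(3)*z)/3


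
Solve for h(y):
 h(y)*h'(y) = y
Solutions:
 h(y) = -sqrt(C1 + y^2)
 h(y) = sqrt(C1 + y^2)


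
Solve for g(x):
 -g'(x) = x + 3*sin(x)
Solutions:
 g(x) = C1 - x^2/2 + 3*cos(x)


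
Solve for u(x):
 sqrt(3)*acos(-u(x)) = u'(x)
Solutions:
 Integral(1/acos(-_y), (_y, u(x))) = C1 + sqrt(3)*x


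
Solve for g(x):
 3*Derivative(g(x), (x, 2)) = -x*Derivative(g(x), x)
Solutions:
 g(x) = C1 + C2*erf(sqrt(6)*x/6)


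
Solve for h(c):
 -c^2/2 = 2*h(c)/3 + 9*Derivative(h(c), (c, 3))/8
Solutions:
 h(c) = C3*exp(-2*2^(1/3)*c/3) - 3*c^2/4 + (C1*sin(2^(1/3)*sqrt(3)*c/3) + C2*cos(2^(1/3)*sqrt(3)*c/3))*exp(2^(1/3)*c/3)


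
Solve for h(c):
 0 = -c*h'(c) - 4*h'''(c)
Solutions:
 h(c) = C1 + Integral(C2*airyai(-2^(1/3)*c/2) + C3*airybi(-2^(1/3)*c/2), c)


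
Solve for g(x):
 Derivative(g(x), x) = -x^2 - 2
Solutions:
 g(x) = C1 - x^3/3 - 2*x


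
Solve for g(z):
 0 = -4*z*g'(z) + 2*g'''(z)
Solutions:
 g(z) = C1 + Integral(C2*airyai(2^(1/3)*z) + C3*airybi(2^(1/3)*z), z)


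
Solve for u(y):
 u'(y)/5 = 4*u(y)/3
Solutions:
 u(y) = C1*exp(20*y/3)


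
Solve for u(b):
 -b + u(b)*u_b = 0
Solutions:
 u(b) = -sqrt(C1 + b^2)
 u(b) = sqrt(C1 + b^2)


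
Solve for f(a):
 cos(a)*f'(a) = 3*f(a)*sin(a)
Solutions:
 f(a) = C1/cos(a)^3


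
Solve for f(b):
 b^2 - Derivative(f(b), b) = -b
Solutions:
 f(b) = C1 + b^3/3 + b^2/2


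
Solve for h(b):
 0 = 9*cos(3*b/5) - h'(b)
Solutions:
 h(b) = C1 + 15*sin(3*b/5)


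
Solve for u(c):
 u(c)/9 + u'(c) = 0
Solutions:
 u(c) = C1*exp(-c/9)


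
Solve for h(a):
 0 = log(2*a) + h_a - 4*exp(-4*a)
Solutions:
 h(a) = C1 - a*log(a) + a*(1 - log(2)) - exp(-4*a)


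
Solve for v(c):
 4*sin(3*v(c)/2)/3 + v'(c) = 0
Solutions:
 v(c) = -2*acos((-C1 - exp(4*c))/(C1 - exp(4*c)))/3 + 4*pi/3
 v(c) = 2*acos((-C1 - exp(4*c))/(C1 - exp(4*c)))/3


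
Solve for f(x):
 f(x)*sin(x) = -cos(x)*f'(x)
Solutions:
 f(x) = C1*cos(x)


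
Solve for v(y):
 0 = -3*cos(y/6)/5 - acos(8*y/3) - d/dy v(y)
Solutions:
 v(y) = C1 - y*acos(8*y/3) + sqrt(9 - 64*y^2)/8 - 18*sin(y/6)/5


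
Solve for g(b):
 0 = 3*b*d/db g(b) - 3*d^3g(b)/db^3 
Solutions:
 g(b) = C1 + Integral(C2*airyai(b) + C3*airybi(b), b)


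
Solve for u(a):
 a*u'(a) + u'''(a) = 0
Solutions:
 u(a) = C1 + Integral(C2*airyai(-a) + C3*airybi(-a), a)


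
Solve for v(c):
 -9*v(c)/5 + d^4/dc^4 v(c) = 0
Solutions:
 v(c) = C1*exp(-sqrt(3)*5^(3/4)*c/5) + C2*exp(sqrt(3)*5^(3/4)*c/5) + C3*sin(sqrt(3)*5^(3/4)*c/5) + C4*cos(sqrt(3)*5^(3/4)*c/5)


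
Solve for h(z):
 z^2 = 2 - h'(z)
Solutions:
 h(z) = C1 - z^3/3 + 2*z


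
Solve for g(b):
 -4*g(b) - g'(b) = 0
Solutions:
 g(b) = C1*exp(-4*b)


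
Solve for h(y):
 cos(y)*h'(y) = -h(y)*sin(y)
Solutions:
 h(y) = C1*cos(y)


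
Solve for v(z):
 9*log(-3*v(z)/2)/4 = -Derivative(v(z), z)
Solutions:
 4*Integral(1/(log(-_y) - log(2) + log(3)), (_y, v(z)))/9 = C1 - z


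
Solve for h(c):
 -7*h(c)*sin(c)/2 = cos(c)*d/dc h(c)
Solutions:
 h(c) = C1*cos(c)^(7/2)


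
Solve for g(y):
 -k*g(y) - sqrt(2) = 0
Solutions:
 g(y) = -sqrt(2)/k


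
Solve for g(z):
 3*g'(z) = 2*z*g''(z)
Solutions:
 g(z) = C1 + C2*z^(5/2)


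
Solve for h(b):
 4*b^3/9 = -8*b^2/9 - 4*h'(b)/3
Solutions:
 h(b) = C1 - b^4/12 - 2*b^3/9


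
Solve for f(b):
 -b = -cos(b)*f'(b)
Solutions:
 f(b) = C1 + Integral(b/cos(b), b)


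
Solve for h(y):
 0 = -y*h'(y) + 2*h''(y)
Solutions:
 h(y) = C1 + C2*erfi(y/2)


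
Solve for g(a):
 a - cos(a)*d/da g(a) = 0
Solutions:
 g(a) = C1 + Integral(a/cos(a), a)


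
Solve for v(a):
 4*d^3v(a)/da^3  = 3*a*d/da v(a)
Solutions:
 v(a) = C1 + Integral(C2*airyai(6^(1/3)*a/2) + C3*airybi(6^(1/3)*a/2), a)


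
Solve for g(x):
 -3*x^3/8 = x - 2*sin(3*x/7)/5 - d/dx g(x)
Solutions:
 g(x) = C1 + 3*x^4/32 + x^2/2 + 14*cos(3*x/7)/15


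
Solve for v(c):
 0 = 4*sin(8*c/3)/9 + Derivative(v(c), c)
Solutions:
 v(c) = C1 + cos(8*c/3)/6


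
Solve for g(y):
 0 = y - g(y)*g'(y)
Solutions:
 g(y) = -sqrt(C1 + y^2)
 g(y) = sqrt(C1 + y^2)


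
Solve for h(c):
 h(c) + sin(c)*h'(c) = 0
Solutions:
 h(c) = C1*sqrt(cos(c) + 1)/sqrt(cos(c) - 1)


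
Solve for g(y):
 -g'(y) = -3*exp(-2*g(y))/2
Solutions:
 g(y) = log(-sqrt(C1 + 3*y))
 g(y) = log(C1 + 3*y)/2


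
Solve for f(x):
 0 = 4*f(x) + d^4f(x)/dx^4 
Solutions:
 f(x) = (C1*sin(x) + C2*cos(x))*exp(-x) + (C3*sin(x) + C4*cos(x))*exp(x)


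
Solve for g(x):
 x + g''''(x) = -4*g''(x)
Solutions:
 g(x) = C1 + C2*x + C3*sin(2*x) + C4*cos(2*x) - x^3/24


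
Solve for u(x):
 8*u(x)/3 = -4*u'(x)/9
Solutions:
 u(x) = C1*exp(-6*x)


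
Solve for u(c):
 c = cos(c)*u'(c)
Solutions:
 u(c) = C1 + Integral(c/cos(c), c)


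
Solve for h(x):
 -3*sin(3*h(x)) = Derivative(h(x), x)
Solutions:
 h(x) = -acos((-C1 - exp(18*x))/(C1 - exp(18*x)))/3 + 2*pi/3
 h(x) = acos((-C1 - exp(18*x))/(C1 - exp(18*x)))/3


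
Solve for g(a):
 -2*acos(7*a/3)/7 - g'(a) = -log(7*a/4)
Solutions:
 g(a) = C1 + a*log(a) - 2*a*acos(7*a/3)/7 - 2*a*log(2) - a + a*log(7) + 2*sqrt(9 - 49*a^2)/49


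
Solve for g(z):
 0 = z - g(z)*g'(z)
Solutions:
 g(z) = -sqrt(C1 + z^2)
 g(z) = sqrt(C1 + z^2)


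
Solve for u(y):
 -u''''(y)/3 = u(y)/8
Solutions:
 u(y) = (C1*sin(2^(3/4)*3^(1/4)*y/4) + C2*cos(2^(3/4)*3^(1/4)*y/4))*exp(-2^(3/4)*3^(1/4)*y/4) + (C3*sin(2^(3/4)*3^(1/4)*y/4) + C4*cos(2^(3/4)*3^(1/4)*y/4))*exp(2^(3/4)*3^(1/4)*y/4)


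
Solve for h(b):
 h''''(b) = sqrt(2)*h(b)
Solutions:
 h(b) = C1*exp(-2^(1/8)*b) + C2*exp(2^(1/8)*b) + C3*sin(2^(1/8)*b) + C4*cos(2^(1/8)*b)


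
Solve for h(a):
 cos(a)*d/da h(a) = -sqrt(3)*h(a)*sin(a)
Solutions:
 h(a) = C1*cos(a)^(sqrt(3))


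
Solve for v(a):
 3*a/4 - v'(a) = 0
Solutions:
 v(a) = C1 + 3*a^2/8


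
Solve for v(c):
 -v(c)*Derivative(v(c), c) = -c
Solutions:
 v(c) = -sqrt(C1 + c^2)
 v(c) = sqrt(C1 + c^2)


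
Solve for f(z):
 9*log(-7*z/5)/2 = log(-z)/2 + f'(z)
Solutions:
 f(z) = C1 + 4*z*log(-z) + z*(-5*log(5) - 4 + log(35)/2 + 4*log(7))


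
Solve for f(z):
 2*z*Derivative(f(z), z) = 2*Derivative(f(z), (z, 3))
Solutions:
 f(z) = C1 + Integral(C2*airyai(z) + C3*airybi(z), z)


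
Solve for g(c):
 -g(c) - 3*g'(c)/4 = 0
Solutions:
 g(c) = C1*exp(-4*c/3)


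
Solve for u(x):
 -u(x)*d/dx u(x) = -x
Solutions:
 u(x) = -sqrt(C1 + x^2)
 u(x) = sqrt(C1 + x^2)


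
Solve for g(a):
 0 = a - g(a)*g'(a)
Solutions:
 g(a) = -sqrt(C1 + a^2)
 g(a) = sqrt(C1 + a^2)


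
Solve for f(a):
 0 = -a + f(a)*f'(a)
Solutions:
 f(a) = -sqrt(C1 + a^2)
 f(a) = sqrt(C1 + a^2)


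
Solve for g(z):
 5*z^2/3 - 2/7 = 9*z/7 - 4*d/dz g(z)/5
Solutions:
 g(z) = C1 - 25*z^3/36 + 45*z^2/56 + 5*z/14


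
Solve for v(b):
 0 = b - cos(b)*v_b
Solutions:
 v(b) = C1 + Integral(b/cos(b), b)


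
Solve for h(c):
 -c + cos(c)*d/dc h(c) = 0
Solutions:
 h(c) = C1 + Integral(c/cos(c), c)


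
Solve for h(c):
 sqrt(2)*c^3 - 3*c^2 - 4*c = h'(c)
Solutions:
 h(c) = C1 + sqrt(2)*c^4/4 - c^3 - 2*c^2


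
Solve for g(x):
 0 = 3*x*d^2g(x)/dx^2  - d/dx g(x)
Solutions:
 g(x) = C1 + C2*x^(4/3)


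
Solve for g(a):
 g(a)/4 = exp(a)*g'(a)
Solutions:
 g(a) = C1*exp(-exp(-a)/4)


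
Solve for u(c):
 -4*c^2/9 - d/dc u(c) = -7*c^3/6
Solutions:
 u(c) = C1 + 7*c^4/24 - 4*c^3/27


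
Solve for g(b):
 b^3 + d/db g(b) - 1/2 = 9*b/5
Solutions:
 g(b) = C1 - b^4/4 + 9*b^2/10 + b/2


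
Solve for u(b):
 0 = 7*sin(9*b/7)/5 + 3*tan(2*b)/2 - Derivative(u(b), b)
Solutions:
 u(b) = C1 - 3*log(cos(2*b))/4 - 49*cos(9*b/7)/45


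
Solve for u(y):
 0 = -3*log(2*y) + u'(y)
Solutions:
 u(y) = C1 + 3*y*log(y) - 3*y + y*log(8)


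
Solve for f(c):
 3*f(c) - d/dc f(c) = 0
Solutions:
 f(c) = C1*exp(3*c)


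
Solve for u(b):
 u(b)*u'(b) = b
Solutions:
 u(b) = -sqrt(C1 + b^2)
 u(b) = sqrt(C1 + b^2)


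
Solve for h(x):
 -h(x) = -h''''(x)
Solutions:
 h(x) = C1*exp(-x) + C2*exp(x) + C3*sin(x) + C4*cos(x)


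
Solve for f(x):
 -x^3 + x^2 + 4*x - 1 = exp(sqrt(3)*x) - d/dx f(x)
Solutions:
 f(x) = C1 + x^4/4 - x^3/3 - 2*x^2 + x + sqrt(3)*exp(sqrt(3)*x)/3


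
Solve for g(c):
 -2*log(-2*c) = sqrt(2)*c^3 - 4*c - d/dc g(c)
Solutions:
 g(c) = C1 + sqrt(2)*c^4/4 - 2*c^2 + 2*c*log(-c) + 2*c*(-1 + log(2))


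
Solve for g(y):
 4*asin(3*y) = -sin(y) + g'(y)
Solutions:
 g(y) = C1 + 4*y*asin(3*y) + 4*sqrt(1 - 9*y^2)/3 - cos(y)


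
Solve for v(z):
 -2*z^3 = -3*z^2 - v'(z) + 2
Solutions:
 v(z) = C1 + z^4/2 - z^3 + 2*z


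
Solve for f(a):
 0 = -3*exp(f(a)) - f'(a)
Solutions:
 f(a) = log(1/(C1 + 3*a))


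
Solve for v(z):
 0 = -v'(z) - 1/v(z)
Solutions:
 v(z) = -sqrt(C1 - 2*z)
 v(z) = sqrt(C1 - 2*z)


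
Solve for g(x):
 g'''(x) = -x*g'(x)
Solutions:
 g(x) = C1 + Integral(C2*airyai(-x) + C3*airybi(-x), x)


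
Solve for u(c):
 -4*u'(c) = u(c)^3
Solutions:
 u(c) = -sqrt(2)*sqrt(-1/(C1 - c))
 u(c) = sqrt(2)*sqrt(-1/(C1 - c))


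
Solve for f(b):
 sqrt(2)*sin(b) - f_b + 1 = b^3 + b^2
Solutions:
 f(b) = C1 - b^4/4 - b^3/3 + b - sqrt(2)*cos(b)


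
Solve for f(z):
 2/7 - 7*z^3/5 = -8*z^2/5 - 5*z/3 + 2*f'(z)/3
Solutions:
 f(z) = C1 - 21*z^4/40 + 4*z^3/5 + 5*z^2/4 + 3*z/7


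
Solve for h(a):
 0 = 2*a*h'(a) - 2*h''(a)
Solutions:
 h(a) = C1 + C2*erfi(sqrt(2)*a/2)


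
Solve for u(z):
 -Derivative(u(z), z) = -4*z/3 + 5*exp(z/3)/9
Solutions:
 u(z) = C1 + 2*z^2/3 - 5*exp(z/3)/3


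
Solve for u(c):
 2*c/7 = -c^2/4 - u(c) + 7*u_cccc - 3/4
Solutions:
 u(c) = C1*exp(-7^(3/4)*c/7) + C2*exp(7^(3/4)*c/7) + C3*sin(7^(3/4)*c/7) + C4*cos(7^(3/4)*c/7) - c^2/4 - 2*c/7 - 3/4


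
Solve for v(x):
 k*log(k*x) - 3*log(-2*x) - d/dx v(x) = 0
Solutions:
 v(x) = C1 + x*(k - 3)*log(-x) + x*(k*log(-k) - k - 3*log(2) + 3)


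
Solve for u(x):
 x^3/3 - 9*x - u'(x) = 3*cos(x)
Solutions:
 u(x) = C1 + x^4/12 - 9*x^2/2 - 3*sin(x)


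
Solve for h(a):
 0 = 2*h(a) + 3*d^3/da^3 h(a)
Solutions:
 h(a) = C3*exp(-2^(1/3)*3^(2/3)*a/3) + (C1*sin(2^(1/3)*3^(1/6)*a/2) + C2*cos(2^(1/3)*3^(1/6)*a/2))*exp(2^(1/3)*3^(2/3)*a/6)


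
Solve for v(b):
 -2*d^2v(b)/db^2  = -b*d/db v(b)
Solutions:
 v(b) = C1 + C2*erfi(b/2)


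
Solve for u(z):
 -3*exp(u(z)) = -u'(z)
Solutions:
 u(z) = log(-1/(C1 + 3*z))


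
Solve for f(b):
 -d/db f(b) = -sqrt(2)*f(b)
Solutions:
 f(b) = C1*exp(sqrt(2)*b)


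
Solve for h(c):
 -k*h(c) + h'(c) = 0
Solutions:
 h(c) = C1*exp(c*k)


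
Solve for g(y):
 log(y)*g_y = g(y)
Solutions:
 g(y) = C1*exp(li(y))


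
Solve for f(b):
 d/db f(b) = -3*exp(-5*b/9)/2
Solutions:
 f(b) = C1 + 27*exp(-5*b/9)/10


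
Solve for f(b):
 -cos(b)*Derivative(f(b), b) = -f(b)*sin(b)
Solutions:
 f(b) = C1/cos(b)


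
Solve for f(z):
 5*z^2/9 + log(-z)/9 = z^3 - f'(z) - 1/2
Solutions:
 f(z) = C1 + z^4/4 - 5*z^3/27 - z*log(-z)/9 - 7*z/18


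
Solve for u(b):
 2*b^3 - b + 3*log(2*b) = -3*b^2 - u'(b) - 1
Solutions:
 u(b) = C1 - b^4/2 - b^3 + b^2/2 - 3*b*log(b) - b*log(8) + 2*b


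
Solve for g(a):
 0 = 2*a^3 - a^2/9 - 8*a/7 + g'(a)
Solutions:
 g(a) = C1 - a^4/2 + a^3/27 + 4*a^2/7


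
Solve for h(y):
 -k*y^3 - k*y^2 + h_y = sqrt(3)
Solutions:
 h(y) = C1 + k*y^4/4 + k*y^3/3 + sqrt(3)*y


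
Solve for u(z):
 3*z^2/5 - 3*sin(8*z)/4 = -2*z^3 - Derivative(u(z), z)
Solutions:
 u(z) = C1 - z^4/2 - z^3/5 - 3*cos(8*z)/32


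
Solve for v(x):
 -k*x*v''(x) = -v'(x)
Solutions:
 v(x) = C1 + x^(((re(k) + 1)*re(k) + im(k)^2)/(re(k)^2 + im(k)^2))*(C2*sin(log(x)*Abs(im(k))/(re(k)^2 + im(k)^2)) + C3*cos(log(x)*im(k)/(re(k)^2 + im(k)^2)))


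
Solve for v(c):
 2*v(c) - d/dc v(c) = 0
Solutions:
 v(c) = C1*exp(2*c)


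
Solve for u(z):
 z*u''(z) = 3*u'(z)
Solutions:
 u(z) = C1 + C2*z^4


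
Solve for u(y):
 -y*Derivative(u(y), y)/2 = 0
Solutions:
 u(y) = C1


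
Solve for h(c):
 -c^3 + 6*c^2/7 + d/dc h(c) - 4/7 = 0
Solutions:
 h(c) = C1 + c^4/4 - 2*c^3/7 + 4*c/7


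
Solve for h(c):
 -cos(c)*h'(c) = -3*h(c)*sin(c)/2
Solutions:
 h(c) = C1/cos(c)^(3/2)


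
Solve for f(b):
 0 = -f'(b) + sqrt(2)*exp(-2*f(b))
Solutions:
 f(b) = log(-sqrt(C1 + 2*sqrt(2)*b))
 f(b) = log(C1 + 2*sqrt(2)*b)/2


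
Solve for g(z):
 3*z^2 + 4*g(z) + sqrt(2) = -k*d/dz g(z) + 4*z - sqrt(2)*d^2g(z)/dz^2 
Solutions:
 g(z) = C1*exp(sqrt(2)*z*(-k + sqrt(k^2 - 16*sqrt(2)))/4) + C2*exp(-sqrt(2)*z*(k + sqrt(k^2 - 16*sqrt(2)))/4) - 3*k^2/32 + 3*k*z/8 - k/4 - 3*z^2/4 + z + sqrt(2)/8


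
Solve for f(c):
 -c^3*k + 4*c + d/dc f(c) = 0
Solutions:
 f(c) = C1 + c^4*k/4 - 2*c^2


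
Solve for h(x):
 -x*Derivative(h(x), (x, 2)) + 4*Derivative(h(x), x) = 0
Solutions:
 h(x) = C1 + C2*x^5


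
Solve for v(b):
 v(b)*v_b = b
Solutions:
 v(b) = -sqrt(C1 + b^2)
 v(b) = sqrt(C1 + b^2)


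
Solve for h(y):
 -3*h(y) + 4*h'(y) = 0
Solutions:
 h(y) = C1*exp(3*y/4)


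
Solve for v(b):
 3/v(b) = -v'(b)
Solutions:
 v(b) = -sqrt(C1 - 6*b)
 v(b) = sqrt(C1 - 6*b)


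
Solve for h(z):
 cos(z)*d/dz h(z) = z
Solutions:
 h(z) = C1 + Integral(z/cos(z), z)


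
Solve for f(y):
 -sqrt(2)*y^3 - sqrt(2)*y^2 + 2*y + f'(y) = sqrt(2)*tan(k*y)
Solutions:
 f(y) = C1 + sqrt(2)*y^4/4 + sqrt(2)*y^3/3 - y^2 + sqrt(2)*Piecewise((-log(cos(k*y))/k, Ne(k, 0)), (0, True))


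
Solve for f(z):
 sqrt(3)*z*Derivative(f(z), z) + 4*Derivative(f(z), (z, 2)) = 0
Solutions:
 f(z) = C1 + C2*erf(sqrt(2)*3^(1/4)*z/4)


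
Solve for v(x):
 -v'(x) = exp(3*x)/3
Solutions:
 v(x) = C1 - exp(3*x)/9


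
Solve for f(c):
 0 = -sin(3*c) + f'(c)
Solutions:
 f(c) = C1 - cos(3*c)/3


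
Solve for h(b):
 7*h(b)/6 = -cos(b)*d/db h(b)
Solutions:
 h(b) = C1*(sin(b) - 1)^(7/12)/(sin(b) + 1)^(7/12)


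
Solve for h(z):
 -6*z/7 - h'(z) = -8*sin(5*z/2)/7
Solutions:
 h(z) = C1 - 3*z^2/7 - 16*cos(5*z/2)/35


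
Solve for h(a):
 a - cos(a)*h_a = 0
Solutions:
 h(a) = C1 + Integral(a/cos(a), a)


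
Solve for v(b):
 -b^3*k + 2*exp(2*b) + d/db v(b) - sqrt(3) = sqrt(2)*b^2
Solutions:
 v(b) = C1 + b^4*k/4 + sqrt(2)*b^3/3 + sqrt(3)*b - exp(2*b)


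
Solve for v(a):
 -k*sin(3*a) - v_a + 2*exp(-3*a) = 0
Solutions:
 v(a) = C1 + k*cos(3*a)/3 - 2*exp(-3*a)/3


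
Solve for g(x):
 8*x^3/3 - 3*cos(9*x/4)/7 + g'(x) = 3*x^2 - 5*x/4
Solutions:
 g(x) = C1 - 2*x^4/3 + x^3 - 5*x^2/8 + 4*sin(9*x/4)/21


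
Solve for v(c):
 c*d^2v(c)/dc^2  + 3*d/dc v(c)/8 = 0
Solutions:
 v(c) = C1 + C2*c^(5/8)


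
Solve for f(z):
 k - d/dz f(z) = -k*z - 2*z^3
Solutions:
 f(z) = C1 + k*z^2/2 + k*z + z^4/2


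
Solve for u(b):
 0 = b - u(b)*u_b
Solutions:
 u(b) = -sqrt(C1 + b^2)
 u(b) = sqrt(C1 + b^2)
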